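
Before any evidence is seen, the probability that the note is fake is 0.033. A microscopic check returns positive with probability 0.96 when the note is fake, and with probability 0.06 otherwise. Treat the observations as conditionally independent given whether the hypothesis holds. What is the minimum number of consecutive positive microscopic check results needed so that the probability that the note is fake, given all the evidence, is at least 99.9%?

Prior odds: 0.033 ÷ 0.967 = 33/967.
Likelihood ratio of a positive result = 0.96/0.06 = 16.
Target posterior odds = 0.999/0.001 = 999.
Need (33/967) × 16ⁿ ≥ 999, i.e. 16ⁿ ≥ 322011/11.
16³ = 4096 falls short of 322011/11 but 16⁴ = 65536 reaches it, so n = 4.

4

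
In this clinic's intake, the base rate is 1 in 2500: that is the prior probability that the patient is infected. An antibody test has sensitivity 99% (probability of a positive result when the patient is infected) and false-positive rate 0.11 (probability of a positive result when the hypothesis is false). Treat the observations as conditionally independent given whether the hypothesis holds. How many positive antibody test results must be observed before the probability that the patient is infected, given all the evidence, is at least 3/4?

5

Prior odds: 0.0004 ÷ 0.9996 = 1/2499.
Likelihood ratio of a positive result = 0.99/0.11 = 9.
Target odds: 0.75 ÷ 0.25 = 3.
Need (1/2499) × 9ⁿ ≥ 3, i.e. 9ⁿ ≥ 7497.
9⁴ = 6561 falls short of 7497 but 9⁵ = 59049 reaches it, so n = 5.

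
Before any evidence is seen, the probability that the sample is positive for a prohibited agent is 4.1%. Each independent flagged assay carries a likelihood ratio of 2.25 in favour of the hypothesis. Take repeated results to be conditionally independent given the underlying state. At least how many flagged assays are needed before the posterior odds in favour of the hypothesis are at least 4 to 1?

Prior odds = 0.041/0.959 = 41/959.
Likelihood ratio per flagged assay = 2.25.
Target odds = 4.
Need (41/959) × 2.25ⁿ ≥ 4, i.e. 2.25ⁿ ≥ 3836/41.
2.25⁵ = 59049/1024 falls short of 3836/41 but 2.25⁶ = 531441/4096 reaches it, so n = 6.

6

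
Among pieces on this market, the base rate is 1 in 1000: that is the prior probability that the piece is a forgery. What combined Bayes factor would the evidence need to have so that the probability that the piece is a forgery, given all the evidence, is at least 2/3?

1998

Prior odds = 0.001/0.999 = 1/999.
Target odds = (2/3)/(1/3) = 2.
Required Bayes factor = 2 ÷ (1/999) = 1998.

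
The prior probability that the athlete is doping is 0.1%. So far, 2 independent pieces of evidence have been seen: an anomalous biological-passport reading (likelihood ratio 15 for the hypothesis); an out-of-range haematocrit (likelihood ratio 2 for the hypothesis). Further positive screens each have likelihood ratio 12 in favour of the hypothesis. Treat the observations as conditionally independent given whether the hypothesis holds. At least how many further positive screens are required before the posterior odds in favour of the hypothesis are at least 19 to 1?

Prior odds = 0.001/0.999 = 1/999.
Combined Bayes factor of the evidence already in hand = 15 × 2 = 30.
Odds after that evidence = (1/999) × 30 = 10/333.
Target odds = 19.
Need 12ⁿ ≥ 19 ÷ (10/333) = 632.7.
12² = 144 falls short of 632.7 but 12³ = 1728 reaches it, so n = 3.

3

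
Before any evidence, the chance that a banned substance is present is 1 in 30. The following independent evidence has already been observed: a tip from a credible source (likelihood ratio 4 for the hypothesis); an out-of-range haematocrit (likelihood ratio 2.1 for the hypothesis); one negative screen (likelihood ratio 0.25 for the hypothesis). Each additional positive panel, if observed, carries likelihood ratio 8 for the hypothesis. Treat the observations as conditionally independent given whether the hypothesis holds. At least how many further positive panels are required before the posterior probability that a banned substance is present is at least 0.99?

4

Prior odds = (1/30)/(29/30) = 1/29.
Combined Bayes factor of the evidence already in hand = 4 × 2.1 × 0.25 = 2.1.
Odds after that evidence = (1/29) × 2.1 = 21/290.
Target odds = 0.99/0.01 = 99.
Need 8ⁿ ≥ 99 ÷ (21/290) = 9570/7.
8³ = 512 falls short of 9570/7 but 8⁴ = 4096 reaches it, so n = 4.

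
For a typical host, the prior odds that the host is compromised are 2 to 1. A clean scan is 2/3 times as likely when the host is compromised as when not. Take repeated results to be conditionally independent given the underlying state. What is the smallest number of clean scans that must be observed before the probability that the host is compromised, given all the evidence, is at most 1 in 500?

18

Prior odds = 2.
Likelihood ratio per clean scan = 2/3.
Target posterior odds = 0.002/0.998 = 1/499.
Require (2/3)ⁿ ≤ 1/499 ÷ 2 = 1/998.
(2/3)¹⁷ = 131072/129140163 is still above 1/998 but (2/3)¹⁸ = 262144/387420489 is at or below it, so n = 18.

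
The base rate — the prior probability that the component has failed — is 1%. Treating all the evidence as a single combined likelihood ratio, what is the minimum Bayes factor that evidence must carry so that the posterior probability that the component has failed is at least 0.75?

Prior odds = 0.01/0.99 = 1/99.
Target odds = 0.75/0.25 = 3.
Required Bayes factor = 3 ÷ (1/99) = 297.

297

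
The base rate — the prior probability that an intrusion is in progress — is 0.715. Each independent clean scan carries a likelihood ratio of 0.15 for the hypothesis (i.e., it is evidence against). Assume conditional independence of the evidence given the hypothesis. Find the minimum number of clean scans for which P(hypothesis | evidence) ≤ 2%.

3

Prior odds: 0.715 ÷ 0.285 = 143/57.
Likelihood ratio per clean scan = 0.15.
Target odds: 0.02 ÷ 0.98 = 1/49.
Need (143/57) × 0.15ⁿ ≤ 1/49, i.e. 0.15ⁿ ≤ 57/7007.
0.15² = 0.0225 is still above 57/7007 but 0.15³ = 0.003375 is at or below it, so n = 3.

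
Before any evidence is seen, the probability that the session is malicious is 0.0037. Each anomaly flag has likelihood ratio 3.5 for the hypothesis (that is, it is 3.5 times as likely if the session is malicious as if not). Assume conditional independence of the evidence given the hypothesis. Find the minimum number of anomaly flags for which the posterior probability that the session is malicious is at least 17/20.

Prior odds = 0.0037/0.9963 = 37/9963.
Likelihood ratio per anomaly flag = 3.5.
Target odds: 0.85 ÷ 0.15 = 17/3.
Need (37/9963) × 3.5ⁿ ≥ 17/3, i.e. 3.5ⁿ ≥ 56457/37.
3.5⁵ = 525.21875 falls short of 56457/37 but 3.5⁶ = 1838.265625 reaches it, so n = 6.

6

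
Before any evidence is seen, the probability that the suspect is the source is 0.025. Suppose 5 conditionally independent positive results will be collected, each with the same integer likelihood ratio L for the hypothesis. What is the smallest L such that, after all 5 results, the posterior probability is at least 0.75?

Prior odds = 0.025/0.975 = 1/39.
Target odds = 0.75/0.25 = 3.
Need L⁵ ≥ 3 ÷ (1/39) = 117.
2⁵ = 32 < 117 ≤ 243 = 3⁵, so L = 3.

3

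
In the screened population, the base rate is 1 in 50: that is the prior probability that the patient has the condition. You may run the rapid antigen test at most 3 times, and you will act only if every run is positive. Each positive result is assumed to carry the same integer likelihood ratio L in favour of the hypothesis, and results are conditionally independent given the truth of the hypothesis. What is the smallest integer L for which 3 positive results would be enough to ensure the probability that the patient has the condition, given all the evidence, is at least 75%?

6

Prior odds = 0.02/0.98 = 1/49.
Target odds = 0.75/0.25 = 3.
Need L³ ≥ 3 ÷ (1/49) = 147.
5³ = 125 < 147 ≤ 216 = 6³, so L = 6.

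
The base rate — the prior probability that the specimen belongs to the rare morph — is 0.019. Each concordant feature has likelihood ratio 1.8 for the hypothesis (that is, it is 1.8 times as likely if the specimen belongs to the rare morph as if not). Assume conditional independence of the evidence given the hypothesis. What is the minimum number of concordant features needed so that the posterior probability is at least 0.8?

Prior odds = 0.019/0.981 = 19/981.
Likelihood ratio per concordant feature = 1.8.
Target posterior odds = 0.8/0.2 = 4.
Require 1.8ⁿ ≥ 4 ÷ (19/981) = 3924/19.
1.8⁹ = 387420489/1953125 falls short of 3924/19 but 1.8¹⁰ ≈357.047 reaches it, so n = 10.

10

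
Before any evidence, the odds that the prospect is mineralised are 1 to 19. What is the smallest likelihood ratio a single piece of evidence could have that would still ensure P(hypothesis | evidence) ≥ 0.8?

Prior odds = 1/19.
Target odds = 0.8/0.2 = 4.
Required Bayes factor = 4 ÷ (1/19) = 76.

76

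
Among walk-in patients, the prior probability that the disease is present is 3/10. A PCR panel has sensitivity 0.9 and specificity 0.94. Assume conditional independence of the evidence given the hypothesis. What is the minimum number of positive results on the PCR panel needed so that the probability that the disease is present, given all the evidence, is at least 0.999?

Prior odds: 0.3 ÷ 0.7 = 3/7.
False-positive rate = 1 − 0.94 = 0.06; likelihood ratio of a positive = 0.9/0.06 = 15.
Target odds: 0.999 ÷ 0.001 = 999.
Require 15ⁿ ≥ 999 ÷ (3/7) = 2331.
15² = 225 falls short of 2331 but 15³ = 3375 reaches it, so n = 3.

3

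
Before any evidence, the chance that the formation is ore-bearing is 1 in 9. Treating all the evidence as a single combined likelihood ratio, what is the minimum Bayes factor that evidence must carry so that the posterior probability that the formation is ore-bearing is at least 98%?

Prior odds = (1/9)/(8/9) = 0.125.
Target odds = 0.98/0.02 = 49.
Required Bayes factor = 49 ÷ 0.125 = 392.

392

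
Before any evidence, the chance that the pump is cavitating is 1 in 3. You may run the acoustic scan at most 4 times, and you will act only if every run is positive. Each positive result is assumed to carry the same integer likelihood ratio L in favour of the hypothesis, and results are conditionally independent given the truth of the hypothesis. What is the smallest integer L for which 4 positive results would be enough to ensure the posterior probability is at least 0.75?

2

Prior odds = (1/3)/(2/3) = 0.5.
Target odds = 0.75/0.25 = 3.
Need L⁴ ≥ 3 ÷ 0.5 = 6.
1⁴ = 1 < 6 ≤ 16 = 2⁴, so L = 2.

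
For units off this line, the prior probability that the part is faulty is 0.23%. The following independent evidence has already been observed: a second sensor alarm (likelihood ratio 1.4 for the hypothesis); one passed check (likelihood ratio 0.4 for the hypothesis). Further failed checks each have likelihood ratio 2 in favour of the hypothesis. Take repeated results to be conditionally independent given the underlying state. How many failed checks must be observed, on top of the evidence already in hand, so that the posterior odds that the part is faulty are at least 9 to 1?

Prior odds = 0.0023/0.9977 = 23/9977.
Combined Bayes factor of the evidence already in hand = 1.4 × 0.4 = 0.56.
Odds after that evidence = (23/9977) × 0.56 = 322/249425.
Target odds = 9.
Need 2ⁿ ≥ 9 ÷ (322/249425) = 2244825/322.
2¹² = 4096 falls short of 2244825/322 but 2¹³ = 8192 reaches it, so n = 13.

13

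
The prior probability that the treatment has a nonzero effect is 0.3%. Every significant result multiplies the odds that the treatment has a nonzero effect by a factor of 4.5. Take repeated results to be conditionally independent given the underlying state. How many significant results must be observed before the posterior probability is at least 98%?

7

Prior odds = 0.003/0.997 = 3/997.
Likelihood ratio per significant result = 4.5.
Target odds: 0.98 ÷ 0.02 = 49.
Need (3/997) × 4.5ⁿ ≥ 49, i.e. 4.5ⁿ ≥ 48853/3.
4.5⁶ = 8303.765625 falls short of 48853/3 but 4.5⁷ = 4782969/128 reaches it, so n = 7.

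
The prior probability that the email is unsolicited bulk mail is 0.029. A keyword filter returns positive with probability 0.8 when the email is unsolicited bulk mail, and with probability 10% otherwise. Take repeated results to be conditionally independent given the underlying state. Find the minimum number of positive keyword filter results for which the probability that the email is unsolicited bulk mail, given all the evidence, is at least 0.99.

Prior odds: 0.029 ÷ 0.971 = 29/971.
Likelihood ratio of a positive result = 0.8/0.1 = 8.
Target posterior odds = 0.99/0.01 = 99.
Need (29/971) × 8ⁿ ≥ 99, i.e. 8ⁿ ≥ 96129/29.
8³ = 512 falls short of 96129/29 but 8⁴ = 4096 reaches it, so n = 4.

4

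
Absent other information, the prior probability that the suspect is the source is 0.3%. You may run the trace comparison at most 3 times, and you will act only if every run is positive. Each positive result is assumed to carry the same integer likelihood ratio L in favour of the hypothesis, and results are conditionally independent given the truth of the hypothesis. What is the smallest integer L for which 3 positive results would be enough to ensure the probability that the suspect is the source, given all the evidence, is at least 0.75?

10

Prior odds = 0.003/0.997 = 3/997.
Target odds = 0.75/0.25 = 3.
Need L³ ≥ 3 ÷ (3/997) = 997.
9³ = 729 < 997 ≤ 1000 = 10³, so L = 10.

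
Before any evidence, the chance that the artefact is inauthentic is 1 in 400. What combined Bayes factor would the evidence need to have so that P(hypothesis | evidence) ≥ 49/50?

19551

Prior odds = 0.0025/0.9975 = 1/399.
Target odds = 0.98/0.02 = 49.
Required Bayes factor = 49 ÷ (1/399) = 19551.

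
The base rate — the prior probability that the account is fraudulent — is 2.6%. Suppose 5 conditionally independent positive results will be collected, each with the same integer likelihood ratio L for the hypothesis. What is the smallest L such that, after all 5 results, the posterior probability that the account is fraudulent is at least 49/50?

Prior odds = 0.026/0.974 = 13/487.
Target odds = 0.98/0.02 = 49.
Need L⁵ ≥ 49 ÷ (13/487) = 23863/13.
4⁵ = 1024 < 23863/13 ≤ 3125 = 5⁵, so L = 5.

5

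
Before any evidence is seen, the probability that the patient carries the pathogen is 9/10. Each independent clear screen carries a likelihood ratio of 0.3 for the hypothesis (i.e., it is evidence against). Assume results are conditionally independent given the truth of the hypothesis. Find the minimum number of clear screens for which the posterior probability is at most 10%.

Prior odds = 0.9/0.1 = 9.
Likelihood ratio per clear screen = 0.3.
Target odds: 0.1 ÷ 0.9 = 1/9.
Require 0.3ⁿ ≤ 1/9 ÷ 9 = 1/81.
0.3³ = 0.027 is still above 1/81 but 0.3⁴ = 0.0081 is at or below it, so n = 4.

4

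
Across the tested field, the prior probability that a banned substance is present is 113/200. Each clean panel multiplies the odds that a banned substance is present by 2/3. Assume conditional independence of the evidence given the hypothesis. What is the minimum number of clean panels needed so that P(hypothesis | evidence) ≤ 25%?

Prior odds = 0.565/0.435 = 113/87.
Likelihood ratio per clean panel = 2/3.
Target posterior odds = 0.25/0.75 = 1/3.
Require (2/3)ⁿ ≤ 1/3 ÷ (113/87) = 29/113.
(2/3)³ = 8/27 is still above 29/113 but (2/3)⁴ = 16/81 is at or below it, so n = 4.

4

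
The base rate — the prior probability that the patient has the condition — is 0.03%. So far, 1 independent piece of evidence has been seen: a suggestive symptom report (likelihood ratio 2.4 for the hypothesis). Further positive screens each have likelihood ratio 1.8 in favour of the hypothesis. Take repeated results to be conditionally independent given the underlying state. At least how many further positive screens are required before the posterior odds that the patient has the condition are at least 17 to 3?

Prior odds = 0.0003/0.9997 = 3/9997.
Bayes factor of the evidence already in hand = 2.4.
Odds after that evidence = (3/9997) × 2.4 = 36/49985.
Target odds = 17/3.
Need 1.8ⁿ ≥ 17/3 ÷ (36/49985) = 849745/108.
1.8¹⁵ ≈6746.64 falls short of 849745/108 but 1.8¹⁶ ≈12144 reaches it, so n = 16.

16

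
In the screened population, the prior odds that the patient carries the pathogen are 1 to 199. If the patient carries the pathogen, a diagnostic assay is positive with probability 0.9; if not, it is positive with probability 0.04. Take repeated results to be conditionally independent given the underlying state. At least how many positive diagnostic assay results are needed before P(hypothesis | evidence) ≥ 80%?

Prior odds = 1/199.
Likelihood ratio of a positive = 0.9/0.04 = 22.5.
Target odds: 0.8 ÷ 0.2 = 4.
Need (1/199) × 22.5ⁿ ≥ 4, i.e. 22.5ⁿ ≥ 796.
22.5² = 506.25 falls short of 796 but 22.5³ = 11390.625 reaches it, so n = 3.

3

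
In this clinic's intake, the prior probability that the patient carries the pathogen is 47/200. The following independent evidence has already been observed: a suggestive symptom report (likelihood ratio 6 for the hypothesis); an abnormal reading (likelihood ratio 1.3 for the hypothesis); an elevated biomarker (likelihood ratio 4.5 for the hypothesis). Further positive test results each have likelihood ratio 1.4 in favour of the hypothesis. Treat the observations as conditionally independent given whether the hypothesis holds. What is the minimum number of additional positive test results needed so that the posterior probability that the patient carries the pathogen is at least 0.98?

5

Prior odds = 0.235/0.765 = 47/153.
Combined Bayes factor of the evidence already in hand = 6 × 1.3 × 4.5 = 35.1.
Odds after that evidence = (47/153) × 35.1 = 1833/170.
Target odds = 0.98/0.02 = 49.
Need 1.4ⁿ ≥ 49 ÷ (1833/170) = 8330/1833.
1.4⁴ = 3.8416 falls short of 8330/1833 but 1.4⁵ = 5.37824 reaches it, so n = 5.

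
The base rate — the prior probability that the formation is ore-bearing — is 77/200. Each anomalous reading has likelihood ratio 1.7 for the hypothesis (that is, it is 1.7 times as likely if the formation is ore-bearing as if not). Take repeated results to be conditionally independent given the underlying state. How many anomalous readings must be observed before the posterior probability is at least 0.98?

Prior odds: 0.385 ÷ 0.615 = 77/123.
Likelihood ratio per anomalous reading = 1.7.
Target odds: 0.98 ÷ 0.02 = 49.
Require 1.7ⁿ ≥ 49 ÷ (77/123) = 861/11.
1.7⁸ ≈69.7576 falls short of 861/11 but 1.7⁹ ≈118.588 reaches it, so n = 9.

9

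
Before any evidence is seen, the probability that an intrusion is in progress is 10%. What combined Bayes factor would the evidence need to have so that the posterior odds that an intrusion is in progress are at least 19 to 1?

171

Prior odds = 0.1/0.9 = 1/9.
Target odds = 19.
Required Bayes factor = 19 ÷ (1/9) = 171.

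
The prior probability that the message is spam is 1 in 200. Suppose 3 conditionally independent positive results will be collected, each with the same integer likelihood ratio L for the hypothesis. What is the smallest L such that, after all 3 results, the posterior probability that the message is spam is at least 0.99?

Prior odds = 0.005/0.995 = 1/199.
Target odds = 0.99/0.01 = 99.
Need L³ ≥ 99 ÷ (1/199) = 19701.
27³ = 19683 < 19701 ≤ 21952 = 28³, so L = 28.

28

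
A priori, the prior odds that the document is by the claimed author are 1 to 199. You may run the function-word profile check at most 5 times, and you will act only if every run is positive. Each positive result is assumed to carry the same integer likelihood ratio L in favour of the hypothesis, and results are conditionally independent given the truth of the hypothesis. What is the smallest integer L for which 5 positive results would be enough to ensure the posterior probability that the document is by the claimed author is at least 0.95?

Prior odds = 1/199.
Target odds = 0.95/0.05 = 19.
Need L⁵ ≥ 19 ÷ (1/199) = 3781.
5⁵ = 3125 < 3781 ≤ 7776 = 6⁵, so L = 6.

6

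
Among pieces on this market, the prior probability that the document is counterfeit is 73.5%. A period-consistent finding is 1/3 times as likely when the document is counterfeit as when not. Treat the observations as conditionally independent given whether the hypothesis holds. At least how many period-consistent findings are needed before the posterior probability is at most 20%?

Prior odds = 0.735/0.265 = 147/53.
Likelihood ratio per period-consistent finding = 1/3.
Target posterior odds = 0.2/0.8 = 0.25.
Require (1/3)ⁿ ≤ 0.25 ÷ (147/53) = 53/588.
(1/3)² = 1/9 is still above 53/588 but (1/3)³ = 1/27 is at or below it, so n = 3.

3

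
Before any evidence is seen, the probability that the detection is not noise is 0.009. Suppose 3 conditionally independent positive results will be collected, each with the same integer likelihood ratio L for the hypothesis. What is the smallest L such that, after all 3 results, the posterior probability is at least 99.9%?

Prior odds = 0.009/0.991 = 9/991.
Target odds = 0.999/0.001 = 999.
Need L³ ≥ 999 ÷ (9/991) = 110001.
47³ = 103823 < 110001 ≤ 110592 = 48³, so L = 48.

48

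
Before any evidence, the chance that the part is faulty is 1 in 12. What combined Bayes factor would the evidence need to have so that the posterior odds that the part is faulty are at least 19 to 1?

209

Prior odds = (1/12)/(11/12) = 1/11.
Target odds = 19.
Required Bayes factor = 19 ÷ (1/11) = 209.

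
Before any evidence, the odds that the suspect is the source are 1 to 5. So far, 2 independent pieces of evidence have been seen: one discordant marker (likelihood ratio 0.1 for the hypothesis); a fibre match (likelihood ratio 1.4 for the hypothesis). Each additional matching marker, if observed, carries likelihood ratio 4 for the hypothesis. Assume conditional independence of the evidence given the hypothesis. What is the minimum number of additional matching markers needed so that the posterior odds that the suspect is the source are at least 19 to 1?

Prior odds = 0.2.
Combined Bayes factor of the evidence already in hand = 0.1 × 1.4 = 0.14.
Odds after that evidence = 0.2 × 0.14 = 0.028.
Target odds = 19.
Need 4ⁿ ≥ 19 ÷ 0.028 = 4750/7.
4⁴ = 256 falls short of 4750/7 but 4⁵ = 1024 reaches it, so n = 5.

5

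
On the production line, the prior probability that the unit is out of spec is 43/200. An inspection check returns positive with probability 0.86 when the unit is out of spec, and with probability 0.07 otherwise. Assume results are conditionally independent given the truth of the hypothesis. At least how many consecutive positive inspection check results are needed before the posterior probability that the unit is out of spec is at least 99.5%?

3

Prior odds = 0.215/0.785 = 43/157.
Likelihood ratio of a positive result = 0.86/0.07 = 86/7.
Target posterior odds = 0.995/0.005 = 199.
Require (86/7)ⁿ ≥ 199 ÷ (43/157) = 31243/43.
(86/7)² = 7396/49 falls short of 31243/43 but (86/7)³ = 636056/343 reaches it, so n = 3.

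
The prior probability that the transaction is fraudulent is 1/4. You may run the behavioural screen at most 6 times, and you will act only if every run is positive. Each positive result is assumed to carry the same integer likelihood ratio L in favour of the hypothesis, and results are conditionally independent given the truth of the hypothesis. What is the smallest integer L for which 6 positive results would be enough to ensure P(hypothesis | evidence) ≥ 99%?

3

Prior odds = 0.25/0.75 = 1/3.
Target odds = 0.99/0.01 = 99.
Need L⁶ ≥ 99 ÷ (1/3) = 297.
2⁶ = 64 < 297 ≤ 729 = 3⁶, so L = 3.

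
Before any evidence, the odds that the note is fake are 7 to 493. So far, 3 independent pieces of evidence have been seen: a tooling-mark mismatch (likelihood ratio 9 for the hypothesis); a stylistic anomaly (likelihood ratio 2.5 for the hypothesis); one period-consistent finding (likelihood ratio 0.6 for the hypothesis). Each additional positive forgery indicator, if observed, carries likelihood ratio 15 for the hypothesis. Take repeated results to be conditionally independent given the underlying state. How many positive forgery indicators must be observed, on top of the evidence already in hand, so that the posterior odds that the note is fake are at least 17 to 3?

2

Prior odds = 7/493.
Combined Bayes factor of the evidence already in hand = 9 × 2.5 × 0.6 = 13.5.
Odds after that evidence = (7/493) × 13.5 = 189/986.
Target odds = 17/3.
Need 15ⁿ ≥ 17/3 ÷ (189/986) = 16762/567.
15¹ = 15 falls short of 16762/567 but 15² = 225 reaches it, so n = 2.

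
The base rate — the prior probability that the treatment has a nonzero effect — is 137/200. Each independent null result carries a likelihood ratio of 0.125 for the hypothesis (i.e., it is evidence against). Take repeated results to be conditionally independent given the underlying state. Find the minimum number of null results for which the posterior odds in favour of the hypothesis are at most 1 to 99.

3

Prior odds: 0.685 ÷ 0.315 = 137/63.
Likelihood ratio per null result = 0.125.
Target odds = 1/99.
Require 0.125ⁿ ≤ 1/99 ÷ (137/63) = 7/1507.
0.125² = 0.015625 is still above 7/1507 but 0.125³ = 0.001953125 is at or below it, so n = 3.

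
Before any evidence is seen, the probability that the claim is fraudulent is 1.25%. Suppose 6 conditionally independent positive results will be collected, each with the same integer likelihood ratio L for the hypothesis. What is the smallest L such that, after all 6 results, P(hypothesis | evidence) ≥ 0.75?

Prior odds = 0.0125/0.9875 = 1/79.
Target odds = 0.75/0.25 = 3.
Need L⁶ ≥ 3 ÷ (1/79) = 237.
2⁶ = 64 < 237 ≤ 729 = 3⁶, so L = 3.

3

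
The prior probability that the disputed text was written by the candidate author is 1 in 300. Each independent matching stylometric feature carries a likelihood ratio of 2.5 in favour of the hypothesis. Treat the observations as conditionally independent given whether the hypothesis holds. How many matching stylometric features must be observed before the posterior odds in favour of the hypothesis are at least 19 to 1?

Prior odds = (1/300)/(299/300) = 1/299.
Likelihood ratio per matching stylometric feature = 2.5.
Target odds = 19.
Need (1/299) × 2.5ⁿ ≥ 19, i.e. 2.5ⁿ ≥ 5681.
2.5⁹ = 1953125/512 falls short of 5681 but 2.5¹⁰ = 9765625/1024 reaches it, so n = 10.

10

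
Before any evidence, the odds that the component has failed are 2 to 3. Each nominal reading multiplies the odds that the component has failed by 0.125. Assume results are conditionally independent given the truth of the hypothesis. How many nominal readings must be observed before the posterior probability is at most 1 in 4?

1

Prior odds = 2/3.
Likelihood ratio per nominal reading = 0.125.
Target posterior odds = 0.25/0.75 = 1/3.
Need (2/3) × 0.125ⁿ ≤ 1/3, i.e. 0.125ⁿ ≤ 0.5.
0.125¹ = 0.125, which is already at or below the required 0.5; so n = 1.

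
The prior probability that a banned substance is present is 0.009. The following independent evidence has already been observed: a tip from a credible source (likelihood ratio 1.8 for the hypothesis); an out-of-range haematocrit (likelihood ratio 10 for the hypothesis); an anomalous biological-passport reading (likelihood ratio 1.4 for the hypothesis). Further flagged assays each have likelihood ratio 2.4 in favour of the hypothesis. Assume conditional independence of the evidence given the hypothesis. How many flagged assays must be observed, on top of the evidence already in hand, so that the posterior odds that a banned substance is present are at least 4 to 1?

Prior odds = 0.009/0.991 = 9/991.
Combined Bayes factor of the evidence already in hand = 1.8 × 10 × 1.4 = 25.2.
Odds after that evidence = (9/991) × 25.2 = 1134/4955.
Target odds = 4.
Need 2.4ⁿ ≥ 4 ÷ (1134/4955) = 9910/567.
2.4³ = 13.824 falls short of 9910/567 but 2.4⁴ = 33.1776 reaches it, so n = 4.

4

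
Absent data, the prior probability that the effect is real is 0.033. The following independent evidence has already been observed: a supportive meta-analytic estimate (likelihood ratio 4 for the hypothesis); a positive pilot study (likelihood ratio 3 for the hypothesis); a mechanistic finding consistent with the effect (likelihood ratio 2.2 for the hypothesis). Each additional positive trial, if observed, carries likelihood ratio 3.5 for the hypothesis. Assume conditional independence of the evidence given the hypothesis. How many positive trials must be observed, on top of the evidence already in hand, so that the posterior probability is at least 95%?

Prior odds = 0.033/0.967 = 33/967.
Combined Bayes factor of the evidence already in hand = 4 × 3 × 2.2 = 26.4.
Odds after that evidence = (33/967) × 26.4 = 4356/4835.
Target odds = 0.95/0.05 = 19.
Need 3.5ⁿ ≥ 19 ÷ (4356/4835) = 91865/4356.
3.5² = 12.25 falls short of 91865/4356 but 3.5³ = 42.875 reaches it, so n = 3.

3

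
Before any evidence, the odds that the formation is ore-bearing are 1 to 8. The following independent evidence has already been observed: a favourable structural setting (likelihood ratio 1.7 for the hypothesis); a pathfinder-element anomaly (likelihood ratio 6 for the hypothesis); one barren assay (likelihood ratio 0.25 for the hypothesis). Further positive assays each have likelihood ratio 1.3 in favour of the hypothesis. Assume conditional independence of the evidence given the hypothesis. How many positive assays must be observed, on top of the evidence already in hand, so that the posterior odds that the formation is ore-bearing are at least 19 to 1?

Prior odds = 0.125.
Combined Bayes factor of the evidence already in hand = 1.7 × 6 × 0.25 = 2.55.
Odds after that evidence = 0.125 × 2.55 = 0.31875.
Target odds = 19.
Need 1.3ⁿ ≥ 19 ÷ 0.31875 = 3040/51.
1.3¹⁵ ≈51.1859 falls short of 3040/51 but 1.3¹⁶ ≈66.5417 reaches it, so n = 16.

16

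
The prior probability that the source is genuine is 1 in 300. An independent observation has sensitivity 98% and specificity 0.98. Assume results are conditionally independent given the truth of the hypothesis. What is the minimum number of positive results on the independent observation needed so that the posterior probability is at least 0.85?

Prior odds = (1/300)/(299/300) = 1/299.
False-positive rate = 1 − 0.98 = 0.02; likelihood ratio of a positive = 0.98/0.02 = 49.
Target posterior odds = 0.85/0.15 = 17/3.
Require 49ⁿ ≥ 17/3 ÷ (1/299) = 5083/3.
49¹ = 49 falls short of 5083/3 but 49² = 2401 reaches it, so n = 2.

2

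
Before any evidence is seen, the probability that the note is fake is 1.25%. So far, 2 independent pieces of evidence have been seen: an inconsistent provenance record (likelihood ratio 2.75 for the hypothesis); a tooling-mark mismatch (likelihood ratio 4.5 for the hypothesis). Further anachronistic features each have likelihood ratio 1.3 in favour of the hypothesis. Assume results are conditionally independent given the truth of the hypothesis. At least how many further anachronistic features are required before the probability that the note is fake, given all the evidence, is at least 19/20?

Prior odds = 0.0125/0.9875 = 1/79.
Combined Bayes factor of the evidence already in hand = 2.75 × 4.5 = 12.375.
Odds after that evidence = (1/79) × 12.375 = 99/632.
Target odds = 0.95/0.05 = 19.
Need 1.3ⁿ ≥ 19 ÷ (99/632) = 12008/99.
1.3¹⁸ ≈112.455 falls short of 12008/99 but 1.3¹⁹ ≈146.192 reaches it, so n = 19.

19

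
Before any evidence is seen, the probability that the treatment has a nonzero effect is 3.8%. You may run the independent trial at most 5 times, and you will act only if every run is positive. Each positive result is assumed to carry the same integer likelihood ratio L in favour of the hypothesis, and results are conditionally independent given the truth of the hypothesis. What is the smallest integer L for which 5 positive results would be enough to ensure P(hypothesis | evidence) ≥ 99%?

5

Prior odds = 0.038/0.962 = 19/481.
Target odds = 0.99/0.01 = 99.
Need L⁵ ≥ 99 ÷ (19/481) = 47619/19.
4⁵ = 1024 < 47619/19 ≤ 3125 = 5⁵, so L = 5.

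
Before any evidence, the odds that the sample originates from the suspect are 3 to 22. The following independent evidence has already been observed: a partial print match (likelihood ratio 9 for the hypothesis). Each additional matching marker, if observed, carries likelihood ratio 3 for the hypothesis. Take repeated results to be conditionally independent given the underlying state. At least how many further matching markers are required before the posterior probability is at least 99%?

4

Prior odds = 3/22.
Bayes factor of the evidence already in hand = 9.
Odds after that evidence = (3/22) × 9 = 27/22.
Target odds = 0.99/0.01 = 99.
Need 3ⁿ ≥ 99 ÷ (27/22) = 242/3.
3³ = 27 falls short of 242/3 but 3⁴ = 81 reaches it, so n = 4.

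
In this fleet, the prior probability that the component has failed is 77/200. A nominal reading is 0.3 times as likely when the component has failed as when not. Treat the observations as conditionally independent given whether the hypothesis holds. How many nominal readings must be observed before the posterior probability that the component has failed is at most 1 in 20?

Prior odds: 0.385 ÷ 0.615 = 77/123.
Likelihood ratio per nominal reading = 0.3.
Target odds: 0.05 ÷ 0.95 = 1/19.
Require 0.3ⁿ ≤ 1/19 ÷ (77/123) = 123/1463.
0.3² = 0.09 is still above 123/1463 but 0.3³ = 0.027 is at or below it, so n = 3.

3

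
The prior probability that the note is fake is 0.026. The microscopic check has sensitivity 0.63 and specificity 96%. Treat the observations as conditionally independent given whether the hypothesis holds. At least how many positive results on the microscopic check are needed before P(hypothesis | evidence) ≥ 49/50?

Prior odds = 0.026/0.974 = 13/487.
False-positive rate = 1 − 0.96 = 0.04; likelihood ratio of a positive = 0.63/0.04 = 15.75.
Target odds: 0.98 ÷ 0.02 = 49.
Require 15.75ⁿ ≥ 49 ÷ (13/487) = 23863/13.
15.75² = 248.0625 falls short of 23863/13 but 15.75³ = 3906.984375 reaches it, so n = 3.

3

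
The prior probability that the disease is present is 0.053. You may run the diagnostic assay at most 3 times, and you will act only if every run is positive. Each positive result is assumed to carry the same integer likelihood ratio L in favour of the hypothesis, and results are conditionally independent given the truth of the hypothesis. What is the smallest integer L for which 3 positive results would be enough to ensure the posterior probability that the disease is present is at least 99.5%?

Prior odds = 0.053/0.947 = 53/947.
Target odds = 0.995/0.005 = 199.
Need L³ ≥ 199 ÷ (53/947) = 188453/53.
15³ = 3375 < 188453/53 ≤ 4096 = 16³, so L = 16.

16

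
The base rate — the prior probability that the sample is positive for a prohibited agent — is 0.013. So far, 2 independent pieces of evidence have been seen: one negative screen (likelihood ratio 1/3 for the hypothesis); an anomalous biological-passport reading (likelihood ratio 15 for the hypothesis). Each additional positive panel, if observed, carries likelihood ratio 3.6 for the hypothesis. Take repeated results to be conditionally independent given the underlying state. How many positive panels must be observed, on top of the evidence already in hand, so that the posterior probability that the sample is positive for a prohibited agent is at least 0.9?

Prior odds = 0.013/0.987 = 13/987.
Combined Bayes factor of the evidence already in hand = (1/3) × 15 = 5.
Odds after that evidence = (13/987) × 5 = 65/987.
Target odds = 0.9/0.1 = 9.
Need 3.6ⁿ ≥ 9 ÷ (65/987) = 8883/65.
3.6³ = 46.656 falls short of 8883/65 but 3.6⁴ = 167.9616 reaches it, so n = 4.

4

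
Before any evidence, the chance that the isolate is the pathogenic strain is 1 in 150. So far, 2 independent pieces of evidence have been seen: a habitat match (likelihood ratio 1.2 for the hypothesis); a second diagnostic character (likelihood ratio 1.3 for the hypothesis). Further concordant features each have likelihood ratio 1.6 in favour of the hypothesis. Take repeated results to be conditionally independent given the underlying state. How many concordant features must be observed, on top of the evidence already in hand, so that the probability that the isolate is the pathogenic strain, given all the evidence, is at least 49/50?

Prior odds = (1/150)/(149/150) = 1/149.
Combined Bayes factor of the evidence already in hand = 1.2 × 1.3 = 1.56.
Odds after that evidence = (1/149) × 1.56 = 39/3725.
Target odds = 0.98/0.02 = 49.
Need 1.6ⁿ ≥ 49 ÷ (39/3725) = 182525/39.
1.6¹⁷ ≈2951.48 falls short of 182525/39 but 1.6¹⁸ ≈4722.37 reaches it, so n = 18.

18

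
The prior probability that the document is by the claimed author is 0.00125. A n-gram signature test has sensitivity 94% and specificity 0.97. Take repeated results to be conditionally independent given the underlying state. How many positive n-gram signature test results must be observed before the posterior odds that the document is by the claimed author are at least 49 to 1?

Prior odds: 0.00125 ÷ 0.99875 = 1/799.
False-positive rate = 1 − 0.97 = 0.03; likelihood ratio of a positive = 0.94/0.03 = 94/3.
Target odds = 49.
Require (94/3)ⁿ ≥ 49 ÷ (1/799) = 39151.
(94/3)³ = 830584/27 falls short of 39151 but (94/3)⁴ = 78074896/81 reaches it, so n = 4.

4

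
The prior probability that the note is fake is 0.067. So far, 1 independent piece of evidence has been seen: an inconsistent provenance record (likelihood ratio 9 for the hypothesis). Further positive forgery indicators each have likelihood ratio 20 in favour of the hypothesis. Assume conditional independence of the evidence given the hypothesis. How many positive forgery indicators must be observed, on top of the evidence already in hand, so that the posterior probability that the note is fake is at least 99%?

Prior odds = 0.067/0.933 = 67/933.
Bayes factor of the evidence already in hand = 9.
Odds after that evidence = (67/933) × 9 = 201/311.
Target odds = 0.99/0.01 = 99.
Need 20ⁿ ≥ 99 ÷ (201/311) = 10263/67.
20¹ = 20 falls short of 10263/67 but 20² = 400 reaches it, so n = 2.

2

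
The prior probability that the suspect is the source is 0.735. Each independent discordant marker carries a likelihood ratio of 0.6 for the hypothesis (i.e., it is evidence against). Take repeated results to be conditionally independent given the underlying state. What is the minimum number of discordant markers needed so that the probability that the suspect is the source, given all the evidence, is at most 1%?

Prior odds: 0.735 ÷ 0.265 = 147/53.
Likelihood ratio per discordant marker = 0.6.
Target odds: 0.01 ÷ 0.99 = 1/99.
Need (147/53) × 0.6ⁿ ≤ 1/99, i.e. 0.6ⁿ ≤ 53/14553.
0.6¹⁰ = 59049/9765625 is still above 53/14553 but 0.6¹¹ = 177147/48828125 is at or below it, so n = 11.

11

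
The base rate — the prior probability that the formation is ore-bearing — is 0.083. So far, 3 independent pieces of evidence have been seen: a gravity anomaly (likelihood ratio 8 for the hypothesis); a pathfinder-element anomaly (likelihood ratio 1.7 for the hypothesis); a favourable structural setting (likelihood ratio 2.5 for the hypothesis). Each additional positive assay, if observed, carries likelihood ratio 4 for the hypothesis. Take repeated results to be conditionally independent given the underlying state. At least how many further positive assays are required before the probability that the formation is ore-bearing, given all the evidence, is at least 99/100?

3

Prior odds = 0.083/0.917 = 83/917.
Combined Bayes factor of the evidence already in hand = 8 × 1.7 × 2.5 = 34.
Odds after that evidence = (83/917) × 34 = 2822/917.
Target odds = 0.99/0.01 = 99.
Need 4ⁿ ≥ 99 ÷ (2822/917) = 90783/2822.
4² = 16 falls short of 90783/2822 but 4³ = 64 reaches it, so n = 3.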